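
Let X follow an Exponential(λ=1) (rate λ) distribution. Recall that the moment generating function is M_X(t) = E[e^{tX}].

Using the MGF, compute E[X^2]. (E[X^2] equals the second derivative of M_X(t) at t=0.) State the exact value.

E[X^2] = M^(2)(0) = 2

M_X(t) = 1/(1 - t)
M^(2)(t) = -2/(t^3 - 3*t^2 + 3*t - 1)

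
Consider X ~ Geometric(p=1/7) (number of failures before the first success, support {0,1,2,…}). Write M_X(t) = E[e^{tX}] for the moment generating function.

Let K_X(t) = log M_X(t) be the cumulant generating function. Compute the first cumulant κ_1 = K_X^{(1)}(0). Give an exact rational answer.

M_X(t) = 1/(7*(1 - 6*e^(t)/7))
K_X(t) = log M_X(t) = -log(1 - 6*e^(t)/7) - log(7)
K^(1)(t) = -6*e^(t)/(6*e^(t) - 7)

κ_1 = K^(1)(0) = 6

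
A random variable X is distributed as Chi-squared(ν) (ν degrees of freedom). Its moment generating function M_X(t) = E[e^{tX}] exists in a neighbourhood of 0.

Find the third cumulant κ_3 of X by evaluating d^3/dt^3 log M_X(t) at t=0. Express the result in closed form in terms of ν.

M_X(t) = (1 - 2*t)^(-ν/2)
K_X(t) = log M_X(t) = -ν*log(1 - 2*t)/2
D^3[K](t) = -8*ν/(8*t^3 - 12*t^2 + 6*t - 1)

κ_3 = D^3[K](0) = 8*ν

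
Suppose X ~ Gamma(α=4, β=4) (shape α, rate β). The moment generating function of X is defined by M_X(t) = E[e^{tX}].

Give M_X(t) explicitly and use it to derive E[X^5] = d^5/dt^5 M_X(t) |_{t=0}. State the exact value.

E[X^5] = d^5M/dt^5 |_{t=0} = 105/16

M_X(t) = 256/(4 - t)^4
dM/dt = -1024/(t^5 - 20*t^4 + 160*t^3 - 640*t^2 + 1280*t - 1024)
d^2M/dt^2 = 5120/(t^6 - 24*t^5 + 240*t^4 - 1280*t^3 + 3840*t^2 - 6144*t + 4096)
d^3M/dt^3 = -30720/(t^7 - 28*t^6 + 336*t^5 - 2240*t^4 + 8960*t^3 - 21504*t^2 + 28672*t - 16384)
d^4M/dt^4 = 215040/(t^8 - 32*t^7 + 448*t^6 - 3584*t^5 + 17920*t^4 - 57344*t^3 + 114688*t^2 - 131072*t + 65536)
d^5M/dt^5 = -1720320/(t^9 - 36*t^8 + 576*t^7 - 5376*t^6 + 32256*t^5 - 129024*t^4 + 344064*t^3 - 589824*t^2 + 589824*t - 262144)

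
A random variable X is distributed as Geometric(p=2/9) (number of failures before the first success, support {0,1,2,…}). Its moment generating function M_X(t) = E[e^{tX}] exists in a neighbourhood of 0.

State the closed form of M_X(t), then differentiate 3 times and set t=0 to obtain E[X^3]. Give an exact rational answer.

M_X(t) = 2/(9*(1 - 7*e^(t)/9))
M^(3)(t) = (686*e^(3*t) + 3528*e^(2*t) + 1134*e^(t))/(2401*e^(4*t) - 12348*e^(3*t) + 23814*e^(2*t) - 20412*e^(t) + 6561)

E[X^3] = M^(3)(0) = 1337/4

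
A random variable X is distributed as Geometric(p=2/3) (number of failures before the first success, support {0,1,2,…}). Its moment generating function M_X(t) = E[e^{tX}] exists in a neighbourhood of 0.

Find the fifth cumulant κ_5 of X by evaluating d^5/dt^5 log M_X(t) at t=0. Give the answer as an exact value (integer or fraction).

M_X(t) = 2/(3*(1 - e^(t)/3))
K_X(t) = log M_X(t) = -log(1 - e^(t)/3) - log(3) + log(2)
K^(5)(t) = (-3*e^(4*t) - 99*e^(3*t) - 297*e^(2*t) - 81*e^(t))/(e^(5*t) - 15*e^(4*t) + 90*e^(3*t) - 270*e^(2*t) + 405*e^(t) - 243)

κ_5 = K^(5)(0) = 15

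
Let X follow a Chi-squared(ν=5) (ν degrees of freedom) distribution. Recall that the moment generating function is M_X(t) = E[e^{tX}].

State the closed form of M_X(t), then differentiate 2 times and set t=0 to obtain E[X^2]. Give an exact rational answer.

M_X(t) = (1 - 2*t)^(-5/2)
M′(t) = -5/(8*t^3*√(1 - 2*t) - 12*t^2*√(1 - 2*t) + 6*t*√(1 - 2*t) - √(1 - 2*t))
M′′(t) = 35/(16*t^4*√(1 - 2*t) - 32*t^3*√(1 - 2*t) + 24*t^2*√(1 - 2*t) - 8*t*√(1 - 2*t) + √(1 - 2*t))

E[X^2] = M′′(0) = 35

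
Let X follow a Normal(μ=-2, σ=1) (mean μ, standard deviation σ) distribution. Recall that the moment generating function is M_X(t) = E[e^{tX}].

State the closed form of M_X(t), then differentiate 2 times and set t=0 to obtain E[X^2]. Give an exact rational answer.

M_X(t) = e^(t^2/2 - 2*t)
D^2[M](t) = (t^2*e^(t^2/2) - 4*t*e^(t^2/2) + 5*e^(t^2/2))*e^(-2*t)

E[X^2] = D^2[M](0) = 5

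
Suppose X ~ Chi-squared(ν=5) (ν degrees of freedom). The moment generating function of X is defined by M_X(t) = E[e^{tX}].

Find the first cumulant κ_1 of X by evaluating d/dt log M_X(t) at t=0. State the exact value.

κ_1 = dK/dt |_{t=0} = 5

M_X(t) = (1 - 2*t)^(-5/2)
K_X(t) = log M_X(t) = -5*log(1 - 2*t)/2
dK/dt = -5/(2*t - 1)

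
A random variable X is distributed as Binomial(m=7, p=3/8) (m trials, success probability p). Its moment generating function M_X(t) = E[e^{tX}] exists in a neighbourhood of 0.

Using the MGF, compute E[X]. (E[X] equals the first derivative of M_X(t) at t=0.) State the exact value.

M_X(t) = (3*e^(t)/8 + 5/8)^7

E[X] = M^(1)(0) = 21/8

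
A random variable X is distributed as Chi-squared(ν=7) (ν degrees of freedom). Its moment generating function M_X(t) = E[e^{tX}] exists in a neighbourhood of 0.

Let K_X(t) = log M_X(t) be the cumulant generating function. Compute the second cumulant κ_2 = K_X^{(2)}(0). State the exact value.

M_X(t) = (1 - 2*t)^(-7/2)
K_X(t) = log M_X(t) = -7*log(1 - 2*t)/2
D^2[K](t) = 14/(4*t^2 - 4*t + 1)

κ_2 = D^2[K](0) = 14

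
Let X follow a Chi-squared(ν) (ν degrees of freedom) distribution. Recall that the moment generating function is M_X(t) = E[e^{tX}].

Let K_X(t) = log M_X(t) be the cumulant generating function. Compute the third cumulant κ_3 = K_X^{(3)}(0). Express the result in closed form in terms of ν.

M_X(t) = (1 - 2*t)^(-ν/2)
K_X(t) = log M_X(t) = -ν*log(1 - 2*t)/2
D^3[K](t) = -8*ν/(8*t^3 - 12*t^2 + 6*t - 1)

κ_3 = D^3[K](0) = 8*ν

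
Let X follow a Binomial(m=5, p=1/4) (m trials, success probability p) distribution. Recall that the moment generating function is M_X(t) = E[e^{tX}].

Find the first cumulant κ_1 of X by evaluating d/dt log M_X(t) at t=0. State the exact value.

M_X(t) = (e^(t)/4 + 3/4)^5
K_X(t) = log M_X(t) = 5*log(e^(t)/4 + 3/4)
K′(t) = 5*e^(t)/(e^(t) + 3)

κ_1 = K′(0) = 5/4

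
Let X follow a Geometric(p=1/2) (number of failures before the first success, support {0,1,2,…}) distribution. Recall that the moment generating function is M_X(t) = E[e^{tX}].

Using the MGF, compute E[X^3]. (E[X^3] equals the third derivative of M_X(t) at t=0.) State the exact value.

E[X^3] = M^(3)(0) = 13

M_X(t) = 1/(2*(1 - e^(t)/2))
M^(3)(t) = (e^(3*t) + 8*e^(2*t) + 4*e^(t))/(e^(4*t) - 8*e^(3*t) + 24*e^(2*t) - 32*e^(t) + 16)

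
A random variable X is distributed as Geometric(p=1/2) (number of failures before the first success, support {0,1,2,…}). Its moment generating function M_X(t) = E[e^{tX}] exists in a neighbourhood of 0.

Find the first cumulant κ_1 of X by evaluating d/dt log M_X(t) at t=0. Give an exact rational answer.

M_X(t) = 1/(2*(1 - e^(t)/2))
K_X(t) = log M_X(t) = -log(1 - e^(t)/2) - log(2)
K^(1)(t) = -e^(t)/(e^(t) - 2)

κ_1 = K^(1)(0) = 1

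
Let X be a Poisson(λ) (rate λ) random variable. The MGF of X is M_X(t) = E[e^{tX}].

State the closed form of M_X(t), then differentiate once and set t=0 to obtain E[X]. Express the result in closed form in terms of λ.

E[X] = D[M](0) = λ

M_X(t) = e^(λ*(e^(t) - 1))
D[M](t) = λ*e^(-λ)*e^(t)*e^(λ*e^(t))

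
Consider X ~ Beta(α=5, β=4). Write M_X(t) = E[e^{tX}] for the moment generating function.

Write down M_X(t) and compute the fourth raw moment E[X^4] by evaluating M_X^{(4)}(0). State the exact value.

M_X(t) = ₁F₁(5; 9; t)
M^(4)(t) = 14*₁F₁(9; 13; t)/99

E[X^4] = M^(4)(0) = 14/99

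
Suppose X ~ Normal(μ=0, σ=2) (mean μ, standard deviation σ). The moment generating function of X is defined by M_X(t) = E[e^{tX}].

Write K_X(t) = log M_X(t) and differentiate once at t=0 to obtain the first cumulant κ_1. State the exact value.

M_X(t) = e^(2*t^2)
K_X(t) = log M_X(t) = 2*t^2
dK/dt = 4*t

κ_1 = dK/dt |_{t=0} = 0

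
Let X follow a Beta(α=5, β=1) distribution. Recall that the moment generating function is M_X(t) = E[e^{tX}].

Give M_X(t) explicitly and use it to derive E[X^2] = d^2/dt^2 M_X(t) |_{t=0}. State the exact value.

M_X(t) = ₁F₁(5; 6; t)
dM/dt = 5*₁F₁(6; 7; t)/6
d^2M/dt^2 = 5*₁F₁(7; 8; t)/7

E[X^2] = d^2M/dt^2 |_{t=0} = 5/7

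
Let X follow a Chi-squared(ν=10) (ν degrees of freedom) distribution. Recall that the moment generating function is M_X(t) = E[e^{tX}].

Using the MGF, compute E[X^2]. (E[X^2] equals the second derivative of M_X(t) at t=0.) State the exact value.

M_X(t) = (1 - 2*t)^(-5)
dM/dt = 10/(64*t^6 - 192*t^5 + 240*t^4 - 160*t^3 + 60*t^2 - 12*t + 1)
d^2M/dt^2 = -120/(128*t^7 - 448*t^6 + 672*t^5 - 560*t^4 + 280*t^3 - 84*t^2 + 14*t - 1)

E[X^2] = d^2M/dt^2 |_{t=0} = 120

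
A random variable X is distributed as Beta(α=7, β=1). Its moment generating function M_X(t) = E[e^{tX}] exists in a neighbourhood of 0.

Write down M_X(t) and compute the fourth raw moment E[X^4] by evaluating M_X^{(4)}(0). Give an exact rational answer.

E[X^4] = M′′′′(0) = 7/11

M_X(t) = ₁F₁(7; 8; t)
M′(t) = 7*₁F₁(8; 9; t)/8
M′′(t) = 7*₁F₁(9; 10; t)/9
M′′′(t) = 7*₁F₁(10; 11; t)/10
M′′′′(t) = 7*₁F₁(11; 12; t)/11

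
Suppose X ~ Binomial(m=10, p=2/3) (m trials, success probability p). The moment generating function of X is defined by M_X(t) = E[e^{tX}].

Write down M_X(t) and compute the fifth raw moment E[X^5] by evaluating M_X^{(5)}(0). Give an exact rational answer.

M_X(t) = (2*e^(t)/3 + 1/3)^10

E[X^5] = d^5M/dt^5 |_{t=0} = 178900/9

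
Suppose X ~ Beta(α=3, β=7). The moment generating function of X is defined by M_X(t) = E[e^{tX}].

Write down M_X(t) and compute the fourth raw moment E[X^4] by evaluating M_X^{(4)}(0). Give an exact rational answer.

E[X^4] = d^4M/dt^4 |_{t=0} = 3/143

M_X(t) = ₁F₁(3; 10; t)
dM/dt = 3*₁F₁(4; 11; t)/10
d^2M/dt^2 = 6*₁F₁(5; 12; t)/55
d^3M/dt^3 = ₁F₁(6; 13; t)/22
d^4M/dt^4 = 3*₁F₁(7; 14; t)/143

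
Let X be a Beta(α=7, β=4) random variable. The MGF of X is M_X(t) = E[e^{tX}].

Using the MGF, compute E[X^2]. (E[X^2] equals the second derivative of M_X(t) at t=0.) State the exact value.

E[X^2] = M^(2)(0) = 14/33

M_X(t) = ₁F₁(7; 11; t)
M^(2)(t) = 14*₁F₁(9; 13; t)/33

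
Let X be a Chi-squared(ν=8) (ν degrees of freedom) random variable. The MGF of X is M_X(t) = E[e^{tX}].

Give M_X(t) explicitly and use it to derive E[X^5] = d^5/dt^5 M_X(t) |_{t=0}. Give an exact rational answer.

E[X^5] = M′′′′′(0) = 215040

M_X(t) = (1 - 2*t)^(-4)
M′(t) = -8/(32*t^5 - 80*t^4 + 80*t^3 - 40*t^2 + 10*t - 1)
M′′(t) = 80/(64*t^6 - 192*t^5 + 240*t^4 - 160*t^3 + 60*t^2 - 12*t + 1)
M′′′(t) = -960/(128*t^7 - 448*t^6 + 672*t^5 - 560*t^4 + 280*t^3 - 84*t^2 + 14*t - 1)
M′′′′(t) = 13440/(256*t^8 - 1024*t^7 + 1792*t^6 - 1792*t^5 + 1120*t^4 - 448*t^3 + 112*t^2 - 16*t + 1)
M′′′′′(t) = -215040/(512*t^9 - 2304*t^8 + 4608*t^7 - 5376*t^6 + 4032*t^5 - 2016*t^4 + 672*t^3 - 144*t^2 + 18*t - 1)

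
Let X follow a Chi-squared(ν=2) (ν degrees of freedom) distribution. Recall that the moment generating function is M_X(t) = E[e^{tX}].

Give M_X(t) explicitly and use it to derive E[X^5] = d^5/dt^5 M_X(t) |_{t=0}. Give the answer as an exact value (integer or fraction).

E[X^5] = M^(5)(0) = 3840

M_X(t) = 1/(1 - 2*t)
M^(5)(t) = 3840/(64*t^6 - 192*t^5 + 240*t^4 - 160*t^3 + 60*t^2 - 12*t + 1)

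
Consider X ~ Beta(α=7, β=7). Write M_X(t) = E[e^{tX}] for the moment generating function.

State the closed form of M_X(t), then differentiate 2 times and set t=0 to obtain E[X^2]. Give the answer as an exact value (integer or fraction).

E[X^2] = D^2[M](0) = 4/15

M_X(t) = ₁F₁(7; 14; t)
D^2[M](t) = 4*₁F₁(9; 16; t)/15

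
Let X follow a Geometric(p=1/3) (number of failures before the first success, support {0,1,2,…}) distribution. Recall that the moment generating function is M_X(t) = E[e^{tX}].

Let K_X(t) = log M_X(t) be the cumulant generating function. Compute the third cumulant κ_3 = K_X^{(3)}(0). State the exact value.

M_X(t) = 1/(3*(1 - 2*e^(t)/3))
K_X(t) = log M_X(t) = -log(1 - 2*e^(t)/3) - log(3)
K^(3)(t) = (-12*e^(2*t) - 18*e^(t))/(8*e^(3*t) - 36*e^(2*t) + 54*e^(t) - 27)

κ_3 = K^(3)(0) = 30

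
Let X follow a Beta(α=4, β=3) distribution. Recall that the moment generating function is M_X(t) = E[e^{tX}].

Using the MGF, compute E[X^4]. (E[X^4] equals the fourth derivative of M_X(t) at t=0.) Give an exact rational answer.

E[X^4] = M^(4)(0) = 1/6

M_X(t) = ₁F₁(4; 7; t)
M^(4)(t) = ₁F₁(8; 11; t)/6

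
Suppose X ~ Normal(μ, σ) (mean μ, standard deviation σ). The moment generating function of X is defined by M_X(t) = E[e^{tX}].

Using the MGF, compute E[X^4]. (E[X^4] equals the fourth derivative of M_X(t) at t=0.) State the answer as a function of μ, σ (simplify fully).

M_X(t) = e^(μ*t + σ^2*t^2/2)
M′(t) = μ*e^(μ*t)*e^(σ^2*t^2/2) + σ^2*t*e^(μ*t)*e^(σ^2*t^2/2)
M′′(t) = μ^2*e^(μ*t)*e^(σ^2*t^2/2) + 2*μ*σ^2*t*e^(μ*t)*e^(σ^2*t^2/2) + σ^4*t^2*e^(μ*t)*e^(σ^2*t^2/2) + σ^2*e^(μ*t)*e^(σ^2*t^2/2)

E[X^4] = M′′′′(0) = μ^4 + 6*μ^2*σ^2 + 3*σ^4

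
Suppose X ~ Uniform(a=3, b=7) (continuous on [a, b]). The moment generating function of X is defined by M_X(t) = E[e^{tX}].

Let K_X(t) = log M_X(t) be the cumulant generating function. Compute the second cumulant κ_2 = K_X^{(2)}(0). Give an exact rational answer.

κ_2 = K′′(0) = 4/3

M_X(t) = (e^(7*t) - e^(3*t))/(4*t)
K_X(t) = log M_X(t) = -log(t) + log(e^(7*t) - e^(3*t)) - 2*log(2)
K′(t) = (7*t*e^(4*t) - 3*t - e^(4*t) + 1)/(t*e^(4*t) - t)
K′′(t) = (-16*t^2*e^(4*t) + e^(8*t) - 2*e^(4*t) + 1)/(t^2*e^(8*t) - 2*t^2*e^(4*t) + t^2)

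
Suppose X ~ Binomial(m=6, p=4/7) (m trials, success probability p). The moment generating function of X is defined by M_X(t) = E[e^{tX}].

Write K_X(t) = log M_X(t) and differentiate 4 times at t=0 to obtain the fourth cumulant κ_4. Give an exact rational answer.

M_X(t) = (4*e^(t)/7 + 3/7)^6
K_X(t) = log M_X(t) = 6*log(4*e^(t)/7 + 3/7)
K^(4)(t) = (1152*e^(3*t) - 3456*e^(2*t) + 648*e^(t))/(256*e^(4*t) + 768*e^(3*t) + 864*e^(2*t) + 432*e^(t) + 81)

κ_4 = K^(4)(0) = -1656/2401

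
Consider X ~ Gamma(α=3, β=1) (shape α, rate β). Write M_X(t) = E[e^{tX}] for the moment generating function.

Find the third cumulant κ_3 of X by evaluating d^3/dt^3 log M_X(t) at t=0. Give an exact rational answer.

M_X(t) = (1 - t)^(-3)
K_X(t) = log M_X(t) = -3*log(1 - t)
dK/dt = -3/(t - 1)
d^2K/dt^2 = 3/(t^2 - 2*t + 1)
d^3K/dt^3 = -6/(t^3 - 3*t^2 + 3*t - 1)

κ_3 = d^3K/dt^3 |_{t=0} = 6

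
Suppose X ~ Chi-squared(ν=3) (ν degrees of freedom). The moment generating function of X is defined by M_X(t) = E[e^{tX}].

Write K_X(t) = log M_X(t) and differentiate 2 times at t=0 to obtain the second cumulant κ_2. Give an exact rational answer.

M_X(t) = (1 - 2*t)^(-3/2)
K_X(t) = log M_X(t) = -3*log(1 - 2*t)/2
K′(t) = -3/(2*t - 1)
K′′(t) = 6/(4*t^2 - 4*t + 1)

κ_2 = K′′(0) = 6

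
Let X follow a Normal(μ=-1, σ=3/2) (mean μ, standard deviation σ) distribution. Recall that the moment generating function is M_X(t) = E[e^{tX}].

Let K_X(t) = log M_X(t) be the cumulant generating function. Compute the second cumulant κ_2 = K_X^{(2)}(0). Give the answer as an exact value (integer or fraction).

M_X(t) = e^(9*t^2/8 - t)
K_X(t) = log M_X(t) = 9*t^2/8 - t
dK/dt = 9*t/4 - 1
d^2K/dt^2 = 9/4

κ_2 = d^2K/dt^2 |_{t=0} = 9/4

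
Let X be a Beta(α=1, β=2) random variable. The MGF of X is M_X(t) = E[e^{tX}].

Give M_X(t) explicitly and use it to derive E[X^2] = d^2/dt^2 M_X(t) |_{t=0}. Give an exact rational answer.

M_X(t) = ₁F₁(1; 3; t)
D^2[M](t) = ₁F₁(3; 5; t)/6

E[X^2] = D^2[M](0) = 1/6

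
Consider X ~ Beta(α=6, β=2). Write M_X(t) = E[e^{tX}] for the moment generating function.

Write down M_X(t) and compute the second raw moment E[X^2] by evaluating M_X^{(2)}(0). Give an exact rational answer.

M_X(t) = ₁F₁(6; 8; t)
D^2[M](t) = 7*₁F₁(8; 10; t)/12

E[X^2] = D^2[M](0) = 7/12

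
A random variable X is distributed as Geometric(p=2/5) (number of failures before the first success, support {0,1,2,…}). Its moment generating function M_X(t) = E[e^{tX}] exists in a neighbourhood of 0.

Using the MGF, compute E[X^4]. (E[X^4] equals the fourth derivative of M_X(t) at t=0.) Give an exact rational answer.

M_X(t) = 2/(5*(1 - 3*e^(t)/5))
dM/dt = 6*e^(t)/(9*e^(2*t) - 30*e^(t) + 25)
d^2M/dt^2 = (-18*e^(2*t) - 30*e^(t))/(27*e^(3*t) - 135*e^(2*t) + 225*e^(t) - 125)
d^3M/dt^3 = (54*e^(3*t) + 360*e^(2*t) + 150*e^(t))/(81*e^(4*t) - 540*e^(3*t) + 1350*e^(2*t) - 1500*e^(t) + 625)
d^4M/dt^4 = (-162*e^(4*t) - 2970*e^(3*t) - 4950*e^(2*t) - 750*e^(t))/(243*e^(5*t) - 2025*e^(4*t) + 6750*e^(3*t) - 11250*e^(2*t) + 9375*e^(t) - 3125)

E[X^4] = d^4M/dt^4 |_{t=0} = 276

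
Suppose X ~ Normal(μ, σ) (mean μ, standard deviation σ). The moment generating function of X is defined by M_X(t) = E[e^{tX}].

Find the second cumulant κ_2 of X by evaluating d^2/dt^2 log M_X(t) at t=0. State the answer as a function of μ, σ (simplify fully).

M_X(t) = e^(μ*t + σ^2*t^2/2)
K_X(t) = log M_X(t) = μ*t + σ^2*t^2/2
dK/dt = μ + σ^2*t
d^2K/dt^2 = σ^2

κ_2 = d^2K/dt^2 |_{t=0} = σ^2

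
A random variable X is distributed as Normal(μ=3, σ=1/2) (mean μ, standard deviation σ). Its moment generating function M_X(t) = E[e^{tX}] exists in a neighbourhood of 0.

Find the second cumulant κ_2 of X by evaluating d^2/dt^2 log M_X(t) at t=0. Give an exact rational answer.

κ_2 = K′′(0) = 1/4

M_X(t) = e^(t^2/8 + 3*t)
K_X(t) = log M_X(t) = t^2/8 + 3*t
K′(t) = t/4 + 3
K′′(t) = 1/4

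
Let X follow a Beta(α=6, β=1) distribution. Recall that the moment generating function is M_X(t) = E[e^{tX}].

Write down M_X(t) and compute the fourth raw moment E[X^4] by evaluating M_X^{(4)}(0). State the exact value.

E[X^4] = M′′′′(0) = 3/5

M_X(t) = ₁F₁(6; 7; t)
M′(t) = 6*₁F₁(7; 8; t)/7
M′′(t) = 3*₁F₁(8; 9; t)/4
M′′′(t) = 2*₁F₁(9; 10; t)/3
M′′′′(t) = 3*₁F₁(10; 11; t)/5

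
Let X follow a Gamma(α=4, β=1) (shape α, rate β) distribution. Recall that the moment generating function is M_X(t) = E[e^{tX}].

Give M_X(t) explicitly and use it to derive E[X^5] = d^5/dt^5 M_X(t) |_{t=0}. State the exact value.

M_X(t) = (1 - t)^(-4)
M^(5)(t) = -6720/(t^9 - 9*t^8 + 36*t^7 - 84*t^6 + 126*t^5 - 126*t^4 + 84*t^3 - 36*t^2 + 9*t - 1)

E[X^5] = M^(5)(0) = 6720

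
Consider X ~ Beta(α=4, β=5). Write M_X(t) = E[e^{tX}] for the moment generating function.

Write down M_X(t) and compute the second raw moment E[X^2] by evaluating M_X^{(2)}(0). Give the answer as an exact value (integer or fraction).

E[X^2] = M^(2)(0) = 2/9

M_X(t) = ₁F₁(4; 9; t)
M^(2)(t) = 2*₁F₁(6; 11; t)/9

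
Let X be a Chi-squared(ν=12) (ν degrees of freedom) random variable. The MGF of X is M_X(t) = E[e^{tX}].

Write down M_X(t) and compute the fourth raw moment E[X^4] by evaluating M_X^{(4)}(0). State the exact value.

M_X(t) = (1 - 2*t)^(-6)
M^(4)(t) = 48384/(1024*t^10 - 5120*t^9 + 11520*t^8 - 15360*t^7 + 13440*t^6 - 8064*t^5 + 3360*t^4 - 960*t^3 + 180*t^2 - 20*t + 1)

E[X^4] = M^(4)(0) = 48384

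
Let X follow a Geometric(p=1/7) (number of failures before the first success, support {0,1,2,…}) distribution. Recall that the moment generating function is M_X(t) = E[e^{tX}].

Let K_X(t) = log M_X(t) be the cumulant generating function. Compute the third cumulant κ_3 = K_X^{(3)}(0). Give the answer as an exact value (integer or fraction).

M_X(t) = 1/(7*(1 - 6*e^(t)/7))
K_X(t) = log M_X(t) = -log(1 - 6*e^(t)/7) - log(7)
K^(3)(t) = (-252*e^(2*t) - 294*e^(t))/(216*e^(3*t) - 756*e^(2*t) + 882*e^(t) - 343)

κ_3 = K^(3)(0) = 546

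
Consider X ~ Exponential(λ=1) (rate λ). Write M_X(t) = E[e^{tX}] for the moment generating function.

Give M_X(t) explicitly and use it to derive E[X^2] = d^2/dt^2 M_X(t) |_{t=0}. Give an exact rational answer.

E[X^2] = M^(2)(0) = 2

M_X(t) = 1/(1 - t)
M^(2)(t) = -2/(t^3 - 3*t^2 + 3*t - 1)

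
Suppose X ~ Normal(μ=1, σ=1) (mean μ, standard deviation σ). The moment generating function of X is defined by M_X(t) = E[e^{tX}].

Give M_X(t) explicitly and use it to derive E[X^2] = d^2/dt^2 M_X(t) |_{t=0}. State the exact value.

E[X^2] = M^(2)(0) = 2

M_X(t) = e^(t^2/2 + t)
M^(2)(t) = t^2*e^(t)*e^(t^2/2) + 2*t*e^(t)*e^(t^2/2) + 2*e^(t)*e^(t^2/2)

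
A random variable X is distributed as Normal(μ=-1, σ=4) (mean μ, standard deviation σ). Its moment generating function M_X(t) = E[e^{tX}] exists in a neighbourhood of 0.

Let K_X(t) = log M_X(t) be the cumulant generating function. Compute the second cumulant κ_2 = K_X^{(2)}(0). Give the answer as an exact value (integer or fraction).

κ_2 = D^2[K](0) = 16

M_X(t) = e^(8*t^2 - t)
K_X(t) = log M_X(t) = 8*t^2 - t
D^2[K](t) = 16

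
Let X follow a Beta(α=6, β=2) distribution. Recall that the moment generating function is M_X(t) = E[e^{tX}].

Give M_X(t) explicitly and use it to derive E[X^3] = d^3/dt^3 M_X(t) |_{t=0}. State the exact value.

M_X(t) = ₁F₁(6; 8; t)
dM/dt = 3*₁F₁(7; 9; t)/4
d^2M/dt^2 = 7*₁F₁(8; 10; t)/12
d^3M/dt^3 = 7*₁F₁(9; 11; t)/15

E[X^3] = d^3M/dt^3 |_{t=0} = 7/15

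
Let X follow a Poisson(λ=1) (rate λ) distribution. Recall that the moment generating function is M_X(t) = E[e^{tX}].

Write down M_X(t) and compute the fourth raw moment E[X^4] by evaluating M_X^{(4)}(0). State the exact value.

M_X(t) = e^(e^(t) - 1)
M′(t) = e^(-1)*e^(t)*e^(e^(t))
M′′(t) = (e^(2*t)*e^(e^(t)) + e^(t)*e^(e^(t)))*e^(-1)
M′′′(t) = (e^(3*t)*e^(e^(t)) + 3*e^(2*t)*e^(e^(t)) + e^(t)*e^(e^(t)))*e^(-1)
M′′′′(t) = (e^(4*t)*e^(e^(t)) + 6*e^(3*t)*e^(e^(t)) + 7*e^(2*t)*e^(e^(t)) + e^(t)*e^(e^(t)))*e^(-1)

E[X^4] = M′′′′(0) = 15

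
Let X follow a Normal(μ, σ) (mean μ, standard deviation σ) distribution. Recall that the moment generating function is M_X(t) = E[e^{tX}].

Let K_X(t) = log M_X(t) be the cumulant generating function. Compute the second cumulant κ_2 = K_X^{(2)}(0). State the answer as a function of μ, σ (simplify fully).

κ_2 = D^2[K](0) = σ^2

M_X(t) = e^(μ*t + σ^2*t^2/2)
K_X(t) = log M_X(t) = μ*t + σ^2*t^2/2
D^2[K](t) = σ^2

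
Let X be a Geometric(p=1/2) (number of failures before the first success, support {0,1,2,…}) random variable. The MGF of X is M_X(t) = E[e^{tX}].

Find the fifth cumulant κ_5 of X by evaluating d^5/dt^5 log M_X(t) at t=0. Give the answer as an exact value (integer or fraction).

M_X(t) = 1/(2*(1 - e^(t)/2))
K_X(t) = log M_X(t) = -log(1 - e^(t)/2) - log(2)
K′(t) = -e^(t)/(e^(t) - 2)
K′′(t) = 2*e^(t)/(e^(2*t) - 4*e^(t) + 4)
K′′′(t) = (-2*e^(2*t) - 4*e^(t))/(e^(3*t) - 6*e^(2*t) + 12*e^(t) - 8)
K′′′′(t) = (2*e^(3*t) + 16*e^(2*t) + 8*e^(t))/(e^(4*t) - 8*e^(3*t) + 24*e^(2*t) - 32*e^(t) + 16)
K′′′′′(t) = (-2*e^(4*t) - 44*e^(3*t) - 88*e^(2*t) - 16*e^(t))/(e^(5*t) - 10*e^(4*t) + 40*e^(3*t) - 80*e^(2*t) + 80*e^(t) - 32)

κ_5 = K′′′′′(0) = 150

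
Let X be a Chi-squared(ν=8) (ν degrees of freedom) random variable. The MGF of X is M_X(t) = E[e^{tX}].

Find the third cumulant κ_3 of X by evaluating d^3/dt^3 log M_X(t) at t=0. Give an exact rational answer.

M_X(t) = (1 - 2*t)^(-4)
K_X(t) = log M_X(t) = -4*log(1 - 2*t)
D^3[K](t) = -64/(8*t^3 - 12*t^2 + 6*t - 1)

κ_3 = D^3[K](0) = 64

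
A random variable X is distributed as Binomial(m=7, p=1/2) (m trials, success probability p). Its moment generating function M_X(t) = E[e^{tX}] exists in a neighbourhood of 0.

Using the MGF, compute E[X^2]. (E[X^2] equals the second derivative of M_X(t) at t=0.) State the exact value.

M_X(t) = (e^(t)/2 + 1/2)^7
M^(2)(t) = 49*e^(7*t)/128 + 63*e^(6*t)/32 + 525*e^(5*t)/128 + 35*e^(4*t)/8 + 315*e^(3*t)/128 + 21*e^(2*t)/32 + 7*e^(t)/128

E[X^2] = M^(2)(0) = 14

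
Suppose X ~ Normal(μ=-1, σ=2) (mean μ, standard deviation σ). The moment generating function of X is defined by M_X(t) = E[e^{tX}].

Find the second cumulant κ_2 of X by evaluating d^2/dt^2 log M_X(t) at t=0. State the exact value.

κ_2 = K^(2)(0) = 4

M_X(t) = e^(2*t^2 - t)
K_X(t) = log M_X(t) = 2*t^2 - t
K^(2)(t) = 4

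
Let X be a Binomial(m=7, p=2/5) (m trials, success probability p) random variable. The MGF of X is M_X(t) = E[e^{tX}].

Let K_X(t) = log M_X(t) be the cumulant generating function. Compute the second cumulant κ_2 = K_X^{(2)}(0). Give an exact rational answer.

κ_2 = K^(2)(0) = 42/25

M_X(t) = (2*e^(t)/5 + 3/5)^7
K_X(t) = log M_X(t) = 7*log(2*e^(t)/5 + 3/5)
K^(2)(t) = 42*e^(t)/(4*e^(2*t) + 12*e^(t) + 9)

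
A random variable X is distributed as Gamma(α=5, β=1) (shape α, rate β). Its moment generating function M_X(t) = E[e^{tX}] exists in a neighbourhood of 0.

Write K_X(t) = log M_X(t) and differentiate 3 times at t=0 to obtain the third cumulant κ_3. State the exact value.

M_X(t) = (1 - t)^(-5)
K_X(t) = log M_X(t) = -5*log(1 - t)
K′(t) = -5/(t - 1)
K′′(t) = 5/(t^2 - 2*t + 1)
K′′′(t) = -10/(t^3 - 3*t^2 + 3*t - 1)

κ_3 = K′′′(0) = 10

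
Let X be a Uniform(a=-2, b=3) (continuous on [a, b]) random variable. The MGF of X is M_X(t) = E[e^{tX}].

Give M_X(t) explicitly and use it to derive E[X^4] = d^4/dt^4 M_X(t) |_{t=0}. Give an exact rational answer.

E[X^4] = M′′′′(0) = 11

M_X(t) = (e^(3*t) - e^(-2*t))/(5*t)
M′(t) = (3*t*e^(5*t) + 2*t - e^(5*t) + 1)*e^(-2*t)/(5*t^2)
M′′(t) = (9*t^2*e^(5*t) - 4*t^2 - 6*t*e^(5*t) - 4*t + 2*e^(5*t) - 2)*e^(-2*t)/(5*t^3)
M′′′(t) = (27*t^3*e^(5*t) + 8*t^3 - 27*t^2*e^(5*t) + 12*t^2 + 18*t*e^(5*t) + 12*t - 6*e^(5*t) + 6)*e^(-2*t)/(5*t^4)
M′′′′(t) = (81*t^4*e^(5*t) - 16*t^4 - 108*t^3*e^(5*t) - 32*t^3 + 108*t^2*e^(5*t) - 48*t^2 - 72*t*e^(5*t) - 48*t + 24*e^(5*t) - 24)*e^(-2*t)/(5*t^5)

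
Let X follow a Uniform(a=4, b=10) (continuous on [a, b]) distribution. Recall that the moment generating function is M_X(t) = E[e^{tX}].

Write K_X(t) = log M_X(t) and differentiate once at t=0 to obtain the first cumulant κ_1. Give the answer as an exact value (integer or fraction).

M_X(t) = (e^(10*t) - e^(4*t))/(6*t)
K_X(t) = log M_X(t) = -log(t) + log(e^(10*t) - e^(4*t)) - log(6)
K^(1)(t) = (10*t*e^(6*t) - 4*t - e^(6*t) + 1)/(t*e^(6*t) - t)

κ_1 = K^(1)(0) = 7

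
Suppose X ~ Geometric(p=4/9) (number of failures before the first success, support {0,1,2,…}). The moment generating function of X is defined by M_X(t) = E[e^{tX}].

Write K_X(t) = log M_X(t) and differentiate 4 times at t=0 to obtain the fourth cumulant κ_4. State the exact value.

M_X(t) = 4/(9*(1 - 5*e^(t)/9))
K_X(t) = log M_X(t) = -log(1 - 5*e^(t)/9) - 2*log(3) + 2*log(2)
dK/dt = -5*e^(t)/(5*e^(t) - 9)
d^2K/dt^2 = 45*e^(t)/(25*e^(2*t) - 90*e^(t) + 81)
d^3K/dt^3 = (-225*e^(2*t) - 405*e^(t))/(125*e^(3*t) - 675*e^(2*t) + 1215*e^(t) - 729)
d^4K/dt^4 = (1125*e^(3*t) + 8100*e^(2*t) + 3645*e^(t))/(625*e^(4*t) - 4500*e^(3*t) + 12150*e^(2*t) - 14580*e^(t) + 6561)

κ_4 = d^4K/dt^4 |_{t=0} = 6435/128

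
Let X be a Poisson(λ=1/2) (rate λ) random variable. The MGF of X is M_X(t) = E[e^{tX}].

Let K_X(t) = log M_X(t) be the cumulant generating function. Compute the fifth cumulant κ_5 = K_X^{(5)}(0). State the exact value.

κ_5 = D^5[K](0) = 1/2

M_X(t) = e^(e^(t)/2 - 1/2)
K_X(t) = log M_X(t) = e^(t)/2 - 1/2
D^5[K](t) = e^(t)/2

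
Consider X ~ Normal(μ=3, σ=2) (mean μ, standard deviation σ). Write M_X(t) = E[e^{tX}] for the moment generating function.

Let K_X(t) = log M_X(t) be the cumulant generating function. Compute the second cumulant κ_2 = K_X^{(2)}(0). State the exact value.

κ_2 = K^(2)(0) = 4

M_X(t) = e^(2*t^2 + 3*t)
K_X(t) = log M_X(t) = 2*t^2 + 3*t
K^(2)(t) = 4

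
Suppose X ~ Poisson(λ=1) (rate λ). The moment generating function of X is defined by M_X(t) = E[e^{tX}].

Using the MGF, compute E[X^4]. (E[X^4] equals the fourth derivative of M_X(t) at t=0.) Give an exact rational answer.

M_X(t) = e^(e^(t) - 1)
M′(t) = e^(-1)*e^(t)*e^(e^(t))
M′′(t) = (e^(2*t)*e^(e^(t)) + e^(t)*e^(e^(t)))*e^(-1)
M′′′(t) = (e^(3*t)*e^(e^(t)) + 3*e^(2*t)*e^(e^(t)) + e^(t)*e^(e^(t)))*e^(-1)
M′′′′(t) = (e^(4*t)*e^(e^(t)) + 6*e^(3*t)*e^(e^(t)) + 7*e^(2*t)*e^(e^(t)) + e^(t)*e^(e^(t)))*e^(-1)

E[X^4] = M′′′′(0) = 15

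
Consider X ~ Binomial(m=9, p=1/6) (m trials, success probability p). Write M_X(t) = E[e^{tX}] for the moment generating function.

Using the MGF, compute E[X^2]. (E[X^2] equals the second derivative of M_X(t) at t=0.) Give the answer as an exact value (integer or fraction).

E[X^2] = M′′(0) = 7/2

M_X(t) = (e^(t)/6 + 5/6)^9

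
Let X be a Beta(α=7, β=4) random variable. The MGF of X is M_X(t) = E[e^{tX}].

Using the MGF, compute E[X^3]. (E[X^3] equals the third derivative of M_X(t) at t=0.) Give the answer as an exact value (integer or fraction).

M_X(t) = ₁F₁(7; 11; t)
dM/dt = 7*₁F₁(8; 12; t)/11
d^2M/dt^2 = 14*₁F₁(9; 13; t)/33
d^3M/dt^3 = 42*₁F₁(10; 14; t)/143

E[X^3] = d^3M/dt^3 |_{t=0} = 42/143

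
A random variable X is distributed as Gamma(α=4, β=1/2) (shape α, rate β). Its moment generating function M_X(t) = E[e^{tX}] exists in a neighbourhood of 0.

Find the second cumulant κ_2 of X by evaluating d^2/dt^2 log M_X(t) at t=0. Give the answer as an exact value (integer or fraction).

κ_2 = d^2K/dt^2 |_{t=0} = 16

M_X(t) = 1/(16*(1/2 - t)^4)
K_X(t) = log M_X(t) = -4*log(1/2 - t) - 4*log(2)
dK/dt = -8/(2*t - 1)
d^2K/dt^2 = 16/(4*t^2 - 4*t + 1)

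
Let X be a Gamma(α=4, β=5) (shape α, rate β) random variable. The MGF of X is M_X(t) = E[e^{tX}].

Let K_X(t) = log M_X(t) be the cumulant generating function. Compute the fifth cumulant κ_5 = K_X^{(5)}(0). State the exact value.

M_X(t) = 625/(5 - t)^4
K_X(t) = log M_X(t) = -4*log(5 - t) + 4*log(5)
D^5[K](t) = -96/(t^5 - 25*t^4 + 250*t^3 - 1250*t^2 + 3125*t - 3125)

κ_5 = D^5[K](0) = 96/3125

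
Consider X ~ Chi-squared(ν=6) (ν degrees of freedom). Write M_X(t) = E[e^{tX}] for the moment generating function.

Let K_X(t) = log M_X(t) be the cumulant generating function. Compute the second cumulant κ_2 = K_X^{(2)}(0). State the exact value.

κ_2 = d^2K/dt^2 |_{t=0} = 12

M_X(t) = (1 - 2*t)^(-3)
K_X(t) = log M_X(t) = -3*log(1 - 2*t)
dK/dt = -6/(2*t - 1)
d^2K/dt^2 = 12/(4*t^2 - 4*t + 1)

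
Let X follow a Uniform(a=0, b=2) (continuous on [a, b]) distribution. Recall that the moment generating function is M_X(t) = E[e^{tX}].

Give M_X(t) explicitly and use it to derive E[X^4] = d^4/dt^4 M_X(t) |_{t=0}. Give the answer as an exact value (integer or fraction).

E[X^4] = d^4M/dt^4 |_{t=0} = 16/5

M_X(t) = (e^(2*t) - 1)/(2*t)
dM/dt = (2*t*e^(2*t) - e^(2*t) + 1)/(2*t^2)
d^2M/dt^2 = (2*t^2*e^(2*t) - 2*t*e^(2*t) + e^(2*t) - 1)/t^3
d^3M/dt^3 = (4*t^3*e^(2*t) - 6*t^2*e^(2*t) + 6*t*e^(2*t) - 3*e^(2*t) + 3)/t^4
d^4M/dt^4 = (8*t^4*e^(2*t) - 16*t^3*e^(2*t) + 24*t^2*e^(2*t) - 24*t*e^(2*t) + 12*e^(2*t) - 12)/t^5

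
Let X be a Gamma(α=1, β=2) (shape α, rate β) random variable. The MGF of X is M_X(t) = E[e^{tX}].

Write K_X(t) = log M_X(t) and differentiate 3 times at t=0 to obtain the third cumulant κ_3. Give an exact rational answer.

κ_3 = K′′′(0) = 1/4

M_X(t) = 2/(2 - t)
K_X(t) = log M_X(t) = -log(2 - t) + log(2)
K′(t) = -1/(t - 2)
K′′(t) = 1/(t^2 - 4*t + 4)
K′′′(t) = -2/(t^3 - 6*t^2 + 12*t - 8)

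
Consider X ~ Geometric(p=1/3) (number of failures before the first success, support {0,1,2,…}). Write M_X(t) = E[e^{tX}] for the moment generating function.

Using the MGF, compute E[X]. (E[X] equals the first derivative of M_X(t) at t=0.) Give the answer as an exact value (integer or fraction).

E[X] = M′(0) = 2

M_X(t) = 1/(3*(1 - 2*e^(t)/3))
M′(t) = 2*e^(t)/(4*e^(2*t) - 12*e^(t) + 9)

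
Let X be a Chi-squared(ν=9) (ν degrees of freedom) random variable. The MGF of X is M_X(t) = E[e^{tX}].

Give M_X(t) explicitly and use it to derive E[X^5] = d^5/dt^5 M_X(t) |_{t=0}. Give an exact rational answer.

E[X^5] = M^(5)(0) = 328185

M_X(t) = (1 - 2*t)^(-9/2)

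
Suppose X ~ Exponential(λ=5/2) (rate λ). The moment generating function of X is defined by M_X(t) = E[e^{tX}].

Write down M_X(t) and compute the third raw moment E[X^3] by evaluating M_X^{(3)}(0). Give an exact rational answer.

E[X^3] = M′′′(0) = 48/125

M_X(t) = 5/(2*(5/2 - t))
M′(t) = 10/(4*t^2 - 20*t + 25)
M′′(t) = -40/(8*t^3 - 60*t^2 + 150*t - 125)
M′′′(t) = 240/(16*t^4 - 160*t^3 + 600*t^2 - 1000*t + 625)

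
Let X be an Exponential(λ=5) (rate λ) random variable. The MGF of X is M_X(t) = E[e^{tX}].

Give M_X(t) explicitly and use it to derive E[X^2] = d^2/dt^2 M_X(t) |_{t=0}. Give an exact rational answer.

M_X(t) = 5/(5 - t)
M^(2)(t) = -10/(t^3 - 15*t^2 + 75*t - 125)

E[X^2] = M^(2)(0) = 2/25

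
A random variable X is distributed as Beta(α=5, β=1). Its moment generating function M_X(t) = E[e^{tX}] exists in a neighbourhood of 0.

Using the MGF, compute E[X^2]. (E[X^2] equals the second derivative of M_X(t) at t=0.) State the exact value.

M_X(t) = ₁F₁(5; 6; t)
M′(t) = 5*₁F₁(6; 7; t)/6
M′′(t) = 5*₁F₁(7; 8; t)/7

E[X^2] = M′′(0) = 5/7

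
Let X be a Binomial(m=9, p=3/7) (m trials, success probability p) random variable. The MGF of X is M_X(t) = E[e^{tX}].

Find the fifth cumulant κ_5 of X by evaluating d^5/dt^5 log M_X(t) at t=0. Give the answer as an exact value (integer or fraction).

κ_5 = D^5[K](0) = -10260/16807

M_X(t) = (3*e^(t)/7 + 4/7)^9
K_X(t) = log M_X(t) = 9*log(3*e^(t)/7 + 4/7)
D^5[K](t) = (-2916*e^(4*t) + 42768*e^(3*t) - 57024*e^(2*t) + 6912*e^(t))/(243*e^(5*t) + 1620*e^(4*t) + 4320*e^(3*t) + 5760*e^(2*t) + 3840*e^(t) + 1024)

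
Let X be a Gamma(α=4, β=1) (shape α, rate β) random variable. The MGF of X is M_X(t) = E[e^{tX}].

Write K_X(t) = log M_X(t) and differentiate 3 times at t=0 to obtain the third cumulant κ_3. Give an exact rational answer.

κ_3 = d^3K/dt^3 |_{t=0} = 8

M_X(t) = (1 - t)^(-4)
K_X(t) = log M_X(t) = -4*log(1 - t)
dK/dt = -4/(t - 1)
d^2K/dt^2 = 4/(t^2 - 2*t + 1)
d^3K/dt^3 = -8/(t^3 - 3*t^2 + 3*t - 1)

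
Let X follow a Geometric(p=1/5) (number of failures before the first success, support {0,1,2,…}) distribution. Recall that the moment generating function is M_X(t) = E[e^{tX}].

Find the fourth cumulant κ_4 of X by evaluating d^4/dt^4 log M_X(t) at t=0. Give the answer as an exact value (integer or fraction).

κ_4 = d^4K/dt^4 |_{t=0} = 2420

M_X(t) = 1/(5*(1 - 4*e^(t)/5))
K_X(t) = log M_X(t) = -log(1 - 4*e^(t)/5) - log(5)
dK/dt = -4*e^(t)/(4*e^(t) - 5)
d^2K/dt^2 = 20*e^(t)/(16*e^(2*t) - 40*e^(t) + 25)
d^3K/dt^3 = (-80*e^(2*t) - 100*e^(t))/(64*e^(3*t) - 240*e^(2*t) + 300*e^(t) - 125)
d^4K/dt^4 = (320*e^(3*t) + 1600*e^(2*t) + 500*e^(t))/(256*e^(4*t) - 1280*e^(3*t) + 2400*e^(2*t) - 2000*e^(t) + 625)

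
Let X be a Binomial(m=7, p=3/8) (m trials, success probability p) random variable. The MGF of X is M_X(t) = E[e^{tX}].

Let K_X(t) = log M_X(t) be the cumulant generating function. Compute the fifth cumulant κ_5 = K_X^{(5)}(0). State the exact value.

M_X(t) = (3*e^(t)/8 + 5/8)^7
K_X(t) = log M_X(t) = 7*log(3*e^(t)/8 + 5/8)
K′(t) = 21*e^(t)/(3*e^(t) + 5)
K′′(t) = 105*e^(t)/(9*e^(2*t) + 30*e^(t) + 25)
K′′′(t) = (-315*e^(2*t) + 525*e^(t))/(27*e^(3*t) + 135*e^(2*t) + 225*e^(t) + 125)
K′′′′(t) = (945*e^(3*t) - 6300*e^(2*t) + 2625*e^(t))/(81*e^(4*t) + 540*e^(3*t) + 1350*e^(2*t) + 1500*e^(t) + 625)
K′′′′′(t) = (-2835*e^(4*t) + 51975*e^(3*t) - 86625*e^(2*t) + 13125*e^(t))/(243*e^(5*t) + 2025*e^(4*t) + 6750*e^(3*t) + 11250*e^(2*t) + 9375*e^(t) + 3125)

κ_5 = K′′′′′(0) = -3045/4096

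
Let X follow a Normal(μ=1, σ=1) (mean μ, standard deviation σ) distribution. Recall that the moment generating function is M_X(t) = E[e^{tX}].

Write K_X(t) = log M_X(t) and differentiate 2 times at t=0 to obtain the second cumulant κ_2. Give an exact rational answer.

κ_2 = D^2[K](0) = 1

M_X(t) = e^(t^2/2 + t)
K_X(t) = log M_X(t) = t^2/2 + t
D^2[K](t) = 1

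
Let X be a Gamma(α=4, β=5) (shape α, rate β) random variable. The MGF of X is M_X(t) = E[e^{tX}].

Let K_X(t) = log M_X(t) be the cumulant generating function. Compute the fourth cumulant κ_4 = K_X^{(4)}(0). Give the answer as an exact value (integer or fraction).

M_X(t) = 625/(5 - t)^4
K_X(t) = log M_X(t) = -4*log(5 - t) + 4*log(5)
dK/dt = -4/(t - 5)
d^2K/dt^2 = 4/(t^2 - 10*t + 25)
d^3K/dt^3 = -8/(t^3 - 15*t^2 + 75*t - 125)
d^4K/dt^4 = 24/(t^4 - 20*t^3 + 150*t^2 - 500*t + 625)

κ_4 = d^4K/dt^4 |_{t=0} = 24/625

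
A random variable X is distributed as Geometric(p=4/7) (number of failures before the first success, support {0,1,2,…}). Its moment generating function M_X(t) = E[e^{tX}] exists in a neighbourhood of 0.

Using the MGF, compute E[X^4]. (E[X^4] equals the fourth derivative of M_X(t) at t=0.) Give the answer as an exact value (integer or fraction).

E[X^4] = M′′′′(0) = 1005/32

M_X(t) = 4/(7*(1 - 3*e^(t)/7))
M′(t) = 12*e^(t)/(9*e^(2*t) - 42*e^(t) + 49)
M′′(t) = (-36*e^(2*t) - 84*e^(t))/(27*e^(3*t) - 189*e^(2*t) + 441*e^(t) - 343)
M′′′(t) = (108*e^(3*t) + 1008*e^(2*t) + 588*e^(t))/(81*e^(4*t) - 756*e^(3*t) + 2646*e^(2*t) - 4116*e^(t) + 2401)
M′′′′(t) = (-324*e^(4*t) - 8316*e^(3*t) - 19404*e^(2*t) - 4116*e^(t))/(243*e^(5*t) - 2835*e^(4*t) + 13230*e^(3*t) - 30870*e^(2*t) + 36015*e^(t) - 16807)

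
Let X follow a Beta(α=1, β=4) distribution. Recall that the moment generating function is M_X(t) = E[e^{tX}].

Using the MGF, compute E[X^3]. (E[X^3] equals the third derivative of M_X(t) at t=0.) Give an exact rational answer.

E[X^3] = D^3[M](0) = 1/35

M_X(t) = ₁F₁(1; 5; t)
D^3[M](t) = ₁F₁(4; 8; t)/35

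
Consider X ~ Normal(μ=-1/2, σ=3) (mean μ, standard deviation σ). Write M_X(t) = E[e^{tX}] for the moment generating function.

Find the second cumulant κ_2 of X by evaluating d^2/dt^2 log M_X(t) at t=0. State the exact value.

M_X(t) = e^(9*t^2/2 - t/2)
K_X(t) = log M_X(t) = 9*t^2/2 - t/2
K′(t) = 9*t - 1/2
K′′(t) = 9

κ_2 = K′′(0) = 9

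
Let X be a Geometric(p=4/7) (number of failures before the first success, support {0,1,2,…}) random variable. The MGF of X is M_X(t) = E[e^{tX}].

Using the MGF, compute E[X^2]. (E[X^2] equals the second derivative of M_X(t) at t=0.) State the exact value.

M_X(t) = 4/(7*(1 - 3*e^(t)/7))
M^(2)(t) = (-36*e^(2*t) - 84*e^(t))/(27*e^(3*t) - 189*e^(2*t) + 441*e^(t) - 343)

E[X^2] = M^(2)(0) = 15/8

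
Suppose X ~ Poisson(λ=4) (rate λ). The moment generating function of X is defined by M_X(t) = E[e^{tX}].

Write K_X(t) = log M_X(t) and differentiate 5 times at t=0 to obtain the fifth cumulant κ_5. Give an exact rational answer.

κ_5 = K′′′′′(0) = 4

M_X(t) = e^(4*e^(t) - 4)
K_X(t) = log M_X(t) = 4*e^(t) - 4
K′(t) = 4*e^(t)
K′′(t) = 4*e^(t)
K′′′(t) = 4*e^(t)
K′′′′(t) = 4*e^(t)
K′′′′′(t) = 4*e^(t)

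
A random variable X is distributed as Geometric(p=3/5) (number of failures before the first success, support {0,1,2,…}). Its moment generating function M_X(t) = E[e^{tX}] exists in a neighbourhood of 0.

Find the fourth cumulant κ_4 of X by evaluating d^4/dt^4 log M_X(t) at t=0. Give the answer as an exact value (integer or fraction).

M_X(t) = 3/(5*(1 - 2*e^(t)/5))
K_X(t) = log M_X(t) = -log(1 - 2*e^(t)/5) - log(5) + log(3)
dK/dt = -2*e^(t)/(2*e^(t) - 5)
d^2K/dt^2 = 10*e^(t)/(4*e^(2*t) - 20*e^(t) + 25)
d^3K/dt^3 = (-20*e^(2*t) - 50*e^(t))/(8*e^(3*t) - 60*e^(2*t) + 150*e^(t) - 125)
d^4K/dt^4 = (40*e^(3*t) + 400*e^(2*t) + 250*e^(t))/(16*e^(4*t) - 160*e^(3*t) + 600*e^(2*t) - 1000*e^(t) + 625)

κ_4 = d^4K/dt^4 |_{t=0} = 230/27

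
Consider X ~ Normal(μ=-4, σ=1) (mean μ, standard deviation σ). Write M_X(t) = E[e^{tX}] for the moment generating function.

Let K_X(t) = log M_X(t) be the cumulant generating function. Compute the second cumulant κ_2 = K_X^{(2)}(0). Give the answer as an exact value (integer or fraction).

M_X(t) = e^(t^2/2 - 4*t)
K_X(t) = log M_X(t) = t^2/2 - 4*t
dK/dt = t - 4
d^2K/dt^2 = 1

κ_2 = d^2K/dt^2 |_{t=0} = 1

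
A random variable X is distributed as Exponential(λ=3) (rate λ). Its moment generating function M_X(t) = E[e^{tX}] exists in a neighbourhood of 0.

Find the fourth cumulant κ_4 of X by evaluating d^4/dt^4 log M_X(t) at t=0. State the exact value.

M_X(t) = 3/(3 - t)
K_X(t) = log M_X(t) = -log(3 - t) + log(3)
K′(t) = -1/(t - 3)
K′′(t) = 1/(t^2 - 6*t + 9)
K′′′(t) = -2/(t^3 - 9*t^2 + 27*t - 27)
K′′′′(t) = 6/(t^4 - 12*t^3 + 54*t^2 - 108*t + 81)

κ_4 = K′′′′(0) = 2/27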